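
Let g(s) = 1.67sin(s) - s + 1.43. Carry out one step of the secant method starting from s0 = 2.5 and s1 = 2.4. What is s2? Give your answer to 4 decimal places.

g(2.5) = -0.070552, g(2.4) = 0.158024
s2 = 2.400000 − 0.158024·(2.400000 − 2.500000) / (0.158024 − (-0.070552)) = 2.400000 − (-0.015802)/(0.228575) = 2.469134

2.4691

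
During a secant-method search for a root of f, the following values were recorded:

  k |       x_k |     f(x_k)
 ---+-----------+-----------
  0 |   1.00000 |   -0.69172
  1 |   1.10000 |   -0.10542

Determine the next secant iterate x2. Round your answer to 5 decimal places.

x2 = 1.10000 − (-0.10542)·(1.10000 − 1.00000) / (-0.10542 − (-0.69172))
   = 1.10000 − (-0.0105420)/(0.5863000) = 1.1179806

1.11798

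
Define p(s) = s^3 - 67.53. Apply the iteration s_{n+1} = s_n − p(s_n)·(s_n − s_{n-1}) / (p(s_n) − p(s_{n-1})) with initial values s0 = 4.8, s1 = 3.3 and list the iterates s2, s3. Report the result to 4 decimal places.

3.9348, 4.1027

p(4.8) = 43.062000, p(3.3) = -31.593000
s2 = 3.300000 − (-31.593000)·(3.300000 − 4.800000) / (-31.593000 − 43.062000) = 3.300000 − (47.389500)/(-74.655000) = 3.934780
p(3.934780) = -6.609794
s3 = 3.934780 − (-6.609794)·(3.934780 − 3.300000) / (-6.609794 − (-31.593000)) = 3.934780 − (-4.195765)/(24.983206) = 4.102723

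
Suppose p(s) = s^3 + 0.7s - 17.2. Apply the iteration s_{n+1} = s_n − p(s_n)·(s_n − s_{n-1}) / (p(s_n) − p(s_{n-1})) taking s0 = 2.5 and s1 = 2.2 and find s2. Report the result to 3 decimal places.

2.490

p(2.5) = 0.17500, p(2.2) = -5.01200
s2 = 2.20000 − (-5.01200)·(2.20000 − 2.50000) / (-5.01200 − 0.17500) = 2.20000 − (1.50360)/(-5.18700) = 2.48988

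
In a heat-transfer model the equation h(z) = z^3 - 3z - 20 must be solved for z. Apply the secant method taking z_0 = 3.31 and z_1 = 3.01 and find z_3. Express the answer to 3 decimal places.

h(3.31) = 6.33469, h(3.01) = -1.75910
z_2 = 3.01000 − (-1.75910)·(3.01000 − 3.31000) / (-1.75910 − 6.33469) = 3.01000 − (0.52773)/(-8.09379) = 3.07520
h(3.07520) = -0.14383
z_3 = 3.07520 − (-0.14383)·(3.07520 − 3.01000) / (-0.14383 − (-1.75910)) = 3.07520 − (-0.00938)/(1.61527) = 3.08101

3.081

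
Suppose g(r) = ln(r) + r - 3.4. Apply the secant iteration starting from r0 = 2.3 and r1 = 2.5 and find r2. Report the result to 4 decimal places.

g(2.3) = -0.267091, g(2.5) = 0.016291
r2 = 2.500000 − 0.016291·(2.500000 − 2.300000) / (0.016291 − (-0.267091)) = 2.500000 − (0.003258)/(0.283382) = 2.488503

2.4885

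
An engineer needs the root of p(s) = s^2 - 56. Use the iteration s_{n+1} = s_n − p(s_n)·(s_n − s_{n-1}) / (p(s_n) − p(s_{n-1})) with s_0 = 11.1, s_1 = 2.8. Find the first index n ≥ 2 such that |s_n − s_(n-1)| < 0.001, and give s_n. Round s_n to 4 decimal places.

n = 7, s_n = 7.4833

p(11.1) = 67.210000, p(2.8) = -48.160000
s_2 = 2.800000 − (-48.160000)·(-8.300000)/(-115.370000) = 6.264748;  |Δ| = 3.464748
p(6.264748) = -16.752930
s_3 = 6.264748 − (-16.752930)·(3.464748)/(31.407070) = 8.112889;  |Δ| = 1.848141
p(8.112889) = 9.818966
s_4 = 8.112889 − 9.818966·(1.848141)/(26.571896) = 7.429956;  |Δ| = 0.682933
p(7.429956) = -0.795759
s_5 = 7.429956 − (-0.795759)·(-0.682933)/(-10.614725) = 7.481153;  |Δ| = 0.051198
p(7.481153) = -0.032343
s_6 = 7.481153 − (-0.032343)·(0.051198)/(0.763415) = 7.483323;  |Δ| = 0.002169
p(7.483323) = 0.000116
s_7 = 7.483323 − 0.000116·(0.002169)/(0.032459) = 7.483315;  |Δ| = 0.000008
|s_7 − s_6| = 0.000008 < 0.001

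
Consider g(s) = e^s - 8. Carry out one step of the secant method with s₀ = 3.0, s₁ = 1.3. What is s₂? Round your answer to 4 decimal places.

1.7485

g(3.0) = 12.085537, g(1.3) = -4.330703
s₂ = 1.300000 − (-4.330703)·(1.300000 − 3.000000) / (-4.330703 − 12.085537) = 1.300000 − (7.362196)/(-16.416240) = 1.748470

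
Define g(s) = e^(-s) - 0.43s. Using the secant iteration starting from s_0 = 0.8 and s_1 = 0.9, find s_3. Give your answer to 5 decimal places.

g(0.8) = 0.1053290, g(0.9) = 0.0195697
s_2 = 0.9000000 − 0.0195697·(0.9000000 − 0.8000000) / (0.0195697 − 0.1053290) = 0.9000000 − (0.0019570)/(-0.0857593) = 0.9228193
g(0.9228193) = 0.0005848
s_3 = 0.9228193 − 0.0005848·(0.9228193 − 0.9000000) / (0.0005848 − 0.0195697) = 0.9228193 − (0.0000133)/(-0.0189849) = 0.9235222

0.92352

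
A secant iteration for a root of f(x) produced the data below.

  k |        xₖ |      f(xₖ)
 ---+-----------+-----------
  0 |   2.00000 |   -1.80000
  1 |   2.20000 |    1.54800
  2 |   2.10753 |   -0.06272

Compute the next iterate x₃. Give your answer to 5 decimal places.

x₃ = 2.10753 − (-0.06272)·(2.10753 − 2.20000) / (-0.06272 − 1.54800)
   = 2.10753 − (0.0057997)/(-1.6107200) = 2.1111307

2.11113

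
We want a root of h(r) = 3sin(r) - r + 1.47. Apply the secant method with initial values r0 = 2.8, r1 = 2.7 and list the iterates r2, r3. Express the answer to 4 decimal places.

2.7138, 2.7140

h(2.8) = -0.325036, h(2.7) = 0.052140
r2 = 2.700000 − 0.052140·(2.700000 − 2.800000) / (0.052140 − (-0.325036)) = 2.700000 − (-0.005214)/(0.377175) = 2.713824
h(2.713824) = 0.000702
r3 = 2.713824 − 0.000702·(2.713824 − 2.700000) / (0.000702 − 0.052140) = 2.713824 − (0.000010)/(-0.051438) = 2.714012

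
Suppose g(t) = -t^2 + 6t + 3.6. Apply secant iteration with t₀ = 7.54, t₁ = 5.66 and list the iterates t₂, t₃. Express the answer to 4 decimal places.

6.4273, 6.5675

g(7.54) = -8.011600, g(5.66) = 5.524400
t₂ = 5.660000 − 5.524400·(5.660000 − 7.540000) / (5.524400 − (-8.011600)) = 5.660000 − (-10.385872)/(13.536000) = 6.427278
g(6.427278) = 0.853767
t₃ = 6.427278 − 0.853767·(6.427278 − 5.660000) / (0.853767 − 5.524400) = 6.427278 − (0.655076)/(-4.670633) = 6.567532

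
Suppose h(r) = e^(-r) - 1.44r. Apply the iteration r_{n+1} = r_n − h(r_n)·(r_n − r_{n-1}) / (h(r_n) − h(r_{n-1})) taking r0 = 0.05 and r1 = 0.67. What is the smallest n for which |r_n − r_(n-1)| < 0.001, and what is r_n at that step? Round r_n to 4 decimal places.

h(0.05) = 0.879229, h(0.67) = -0.453091
r2 = 0.670000 − (-0.453091)·(0.620000)/(-1.332321) = 0.459152;  |Δ| = 0.210848
h(0.459152) = -0.029360
r3 = 0.459152 − (-0.029360)·(-0.210848)/(0.423731) = 0.444543;  |Δ| = 0.014610
h(0.444543) = 0.000976
r4 = 0.444543 − 0.000976·(-0.014610)/(0.030336) = 0.445013;  |Δ| = 0.000470
|r4 − r3| = 0.000470 < 0.001

n = 4, r_n = 0.4450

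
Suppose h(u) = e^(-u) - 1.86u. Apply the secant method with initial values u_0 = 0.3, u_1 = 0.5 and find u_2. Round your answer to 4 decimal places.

0.3722

h(0.3) = 0.182818, h(0.5) = -0.323469
u_2 = 0.500000 − (-0.323469)·(0.500000 − 0.300000) / (-0.323469 − 0.182818) = 0.500000 − (-0.064694)/(-0.506288) = 0.372219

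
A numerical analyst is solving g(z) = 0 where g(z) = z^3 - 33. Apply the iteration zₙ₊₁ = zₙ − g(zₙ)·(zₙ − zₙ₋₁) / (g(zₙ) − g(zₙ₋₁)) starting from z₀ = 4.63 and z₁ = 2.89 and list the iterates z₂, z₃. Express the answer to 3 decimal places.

g(4.63) = 66.25285, g(2.89) = -8.86243
z₂ = 2.89000 − (-8.86243)·(2.89000 − 4.63000) / (-8.86243 − 66.25285) = 2.89000 − (15.42063)/(-75.11528) = 3.09529
g(3.09529) = -3.34450
z₃ = 3.09529 − (-3.34450)·(3.09529 − 2.89000) / (-3.34450 − (-8.86243)) = 3.09529 − (-0.68660)/(5.51793) = 3.21972

3.095, 3.220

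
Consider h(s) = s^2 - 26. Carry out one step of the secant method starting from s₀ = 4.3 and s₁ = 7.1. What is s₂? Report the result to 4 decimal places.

4.9588

h(4.3) = -7.510000, h(7.1) = 24.410000
s₂ = 7.100000 − 24.410000·(7.100000 − 4.300000) / (24.410000 − (-7.510000)) = 7.100000 − (68.348000)/(31.920000) = 4.958772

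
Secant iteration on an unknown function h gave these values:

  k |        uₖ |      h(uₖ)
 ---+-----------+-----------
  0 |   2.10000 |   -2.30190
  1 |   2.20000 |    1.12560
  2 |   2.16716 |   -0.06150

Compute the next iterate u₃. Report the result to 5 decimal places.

2.16886

u₃ = 2.16716 − (-0.06150)·(2.16716 − 2.20000) / (-0.06150 − 1.12560)
   = 2.16716 − (0.0020197)/(-1.1871000) = 2.1688613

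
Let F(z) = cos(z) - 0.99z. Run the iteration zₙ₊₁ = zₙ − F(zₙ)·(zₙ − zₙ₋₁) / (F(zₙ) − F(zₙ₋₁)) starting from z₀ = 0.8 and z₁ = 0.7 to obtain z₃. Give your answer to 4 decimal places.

0.7435

F(0.8) = -0.095293, F(0.7) = 0.071842
z₂ = 0.700000 − 0.071842·(0.700000 − 0.800000) / (0.071842 − (-0.095293)) = 0.700000 − (-0.007184)/(0.167135) = 0.742984
F(0.742984) = 0.000898
z₃ = 0.742984 − 0.000898·(0.742984 − 0.700000) / (0.000898 − 0.071842) = 0.742984 − (0.000039)/(-0.070944) = 0.743529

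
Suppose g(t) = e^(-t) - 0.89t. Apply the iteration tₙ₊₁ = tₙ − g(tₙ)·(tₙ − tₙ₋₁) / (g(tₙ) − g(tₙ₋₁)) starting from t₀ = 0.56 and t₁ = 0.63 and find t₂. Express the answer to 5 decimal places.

g(0.56) = 0.0728091, g(0.63) = -0.0281082
t₂ = 0.6300000 − (-0.0281082)·(0.6300000 − 0.5600000) / (-0.0281082 − 0.0728091) = 0.6300000 − (-0.0019676)/(-0.1009173) = 0.6105031

0.61050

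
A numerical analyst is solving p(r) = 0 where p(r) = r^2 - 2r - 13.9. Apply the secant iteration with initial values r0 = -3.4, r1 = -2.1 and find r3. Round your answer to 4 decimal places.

p(-3.4) = 4.460000, p(-2.1) = -5.290000
r2 = -2.100000 − (-5.290000)·(-2.100000 − (-3.400000)) / (-5.290000 − 4.460000) = -2.100000 − (-6.877000)/(-9.750000) = -2.805333
p(-2.805333) = -0.419438
r3 = -2.805333 − (-0.419438)·(-2.805333 − (-2.100000)) / (-0.419438 − (-5.290000)) = -2.805333 − (0.295844)/(4.870562) = -2.866075

-2.8661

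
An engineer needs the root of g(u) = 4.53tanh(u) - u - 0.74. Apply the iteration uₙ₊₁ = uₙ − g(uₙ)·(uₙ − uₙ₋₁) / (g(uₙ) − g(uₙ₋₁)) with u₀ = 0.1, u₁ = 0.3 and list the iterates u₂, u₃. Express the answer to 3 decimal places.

0.216, 0.214

g(0.1) = -0.38850, g(0.3) = 0.27965
u₂ = 0.30000 − 0.27965·(0.30000 − 0.10000) / (0.27965 − (-0.38850)) = 0.30000 − (0.05593)/(0.66815) = 0.21629
g(0.21629) = 0.00851
u₃ = 0.21629 − 0.00851·(0.21629 − 0.30000) / (0.00851 − 0.27965) = 0.21629 − (-0.00071)/(-0.27113) = 0.21366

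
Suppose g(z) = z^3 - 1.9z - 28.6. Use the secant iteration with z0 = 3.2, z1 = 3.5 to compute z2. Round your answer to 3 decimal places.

3.260

g(3.2) = -1.91200, g(3.5) = 7.62500
z2 = 3.50000 − 7.62500·(3.50000 − 3.20000) / (7.62500 − (-1.91200)) = 3.50000 − (2.28750)/(9.53700) = 3.26014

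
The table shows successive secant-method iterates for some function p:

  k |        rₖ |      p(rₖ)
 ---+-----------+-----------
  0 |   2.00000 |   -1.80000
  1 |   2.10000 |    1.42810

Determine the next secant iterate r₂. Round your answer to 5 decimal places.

r₂ = 2.10000 − 1.42810·(2.10000 − 2.00000) / (1.42810 − (-1.80000))
   = 2.10000 − (0.1428100)/(3.2281000) = 2.0557604

2.05576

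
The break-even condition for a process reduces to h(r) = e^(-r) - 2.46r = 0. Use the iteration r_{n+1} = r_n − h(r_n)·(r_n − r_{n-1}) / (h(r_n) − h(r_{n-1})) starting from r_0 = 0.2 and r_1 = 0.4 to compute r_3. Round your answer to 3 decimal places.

0.301

h(0.2) = 0.32673, h(0.4) = -0.31368
r_2 = 0.40000 − (-0.31368)·(0.40000 − 0.20000) / (-0.31368 − 0.32673) = 0.40000 − (-0.06274)/(-0.64041) = 0.30204
h(0.30204) = -0.00370
r_3 = 0.30204 − (-0.00370)·(0.30204 − 0.40000) / (-0.00370 − (-0.31368)) = 0.30204 − (0.00036)/(0.30998) = 0.30087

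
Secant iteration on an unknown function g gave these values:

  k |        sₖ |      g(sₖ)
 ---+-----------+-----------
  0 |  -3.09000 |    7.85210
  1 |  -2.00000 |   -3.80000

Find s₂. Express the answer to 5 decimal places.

-2.35547

s₂ = -2.00000 − (-3.80000)·(-2.00000 − (-3.09000)) / (-3.80000 − 7.85210)
   = -2.00000 − (-4.1420000)/(-11.6521000) = -2.3554724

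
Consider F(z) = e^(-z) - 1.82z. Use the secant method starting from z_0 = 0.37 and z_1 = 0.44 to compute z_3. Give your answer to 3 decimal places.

0.377

F(0.37) = 0.01733, F(0.44) = -0.15676
z_2 = 0.44000 − (-0.15676)·(0.44000 − 0.37000) / (-0.15676 − 0.01733) = 0.44000 − (-0.01097)/(-0.17410) = 0.37697
F(0.37697) = -0.00015
z_3 = 0.37697 − (-0.00015)·(0.37697 − 0.44000) / (-0.00015 − (-0.15676)) = 0.37697 − (0.00001)/(0.15662) = 0.37691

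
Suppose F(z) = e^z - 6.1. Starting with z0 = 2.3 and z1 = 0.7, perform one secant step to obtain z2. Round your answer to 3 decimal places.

F(2.3) = 3.87418, F(0.7) = -4.08625
z2 = 0.70000 − (-4.08625)·(0.70000 − 2.30000) / (-4.08625 − 3.87418) = 0.70000 − (6.53800)/(-7.96043) = 1.52131

1.521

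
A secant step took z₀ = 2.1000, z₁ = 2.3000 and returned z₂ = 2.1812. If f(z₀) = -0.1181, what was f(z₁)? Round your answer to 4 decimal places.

The secant line through (2.1000, -0.1181) and (2.3000, f(z₁)) crosses zero at z₂ = 2.1812.
So (2.1000, -0.1181), (2.3000, f(z₁)), (2.1812, 0) are collinear:
f(z₁) = -0.1181 · (2.3000 − 2.1812) / (2.1000 − 2.1812) = -0.1181 · (0.118800)/(-0.081200) = 0.172787

0.1728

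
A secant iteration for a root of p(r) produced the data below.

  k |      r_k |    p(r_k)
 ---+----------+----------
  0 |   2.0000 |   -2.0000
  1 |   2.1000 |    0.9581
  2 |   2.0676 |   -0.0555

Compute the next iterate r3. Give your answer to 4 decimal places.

2.0694

r3 = 2.0676 − (-0.0555)·(2.0676 − 2.1000) / (-0.0555 − 0.9581)
   = 2.0676 − (0.001798)/(-1.013600) = 2.069374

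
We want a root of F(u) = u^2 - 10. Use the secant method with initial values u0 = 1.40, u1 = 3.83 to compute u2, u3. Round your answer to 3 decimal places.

F(1.40) = -8.04000, F(3.83) = 4.66890
u2 = 3.83000 − 4.66890·(3.83000 − 1.40000) / (4.66890 − (-8.04000)) = 3.83000 − (11.34543)/(12.70890) = 2.93728
F(2.93728) = -1.37236
u3 = 2.93728 − (-1.37236)·(2.93728 − 3.83000) / (-1.37236 − 4.66890) = 2.93728 − (1.22512)/(-6.04126) = 3.14008

2.937, 3.140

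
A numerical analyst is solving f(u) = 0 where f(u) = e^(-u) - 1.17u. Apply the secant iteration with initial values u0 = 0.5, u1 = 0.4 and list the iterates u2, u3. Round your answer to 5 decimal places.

f(0.5) = 0.0215307, f(0.4) = 0.2023200
u2 = 0.4000000 − 0.2023200·(0.4000000 − 0.5000000) / (0.2023200 − 0.0215307) = 0.4000000 − (-0.0202320)/(0.1807894) = 0.5119092
f(0.5119092) = 0.0004164
u3 = 0.5119092 − 0.0004164·(0.5119092 − 0.4000000) / (0.0004164 − 0.2023200) = 0.5119092 − (0.0000466)/(-0.2019037) = 0.5121400

0.51191, 0.51214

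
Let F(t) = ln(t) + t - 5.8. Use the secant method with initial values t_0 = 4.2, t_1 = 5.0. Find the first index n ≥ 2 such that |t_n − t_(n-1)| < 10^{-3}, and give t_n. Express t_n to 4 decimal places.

n = 4, t_n = 4.3336

F(4.2) = -0.164915, F(5.0) = 0.809438
t_2 = 5.000000 − 0.809438·(0.800000)/(0.974353) = 4.335405;  |Δ| = 0.664595
F(4.335405) = 0.002220
t_3 = 4.335405 − 0.002220·(-0.664595)/(-0.807218) = 4.333577;  |Δ| = 0.001828
F(4.333577) = -0.000029
t_4 = 4.333577 − (-0.000029)·(-0.001828)/(-0.002250) = 4.333601;  |Δ| = 0.000024
|t_4 − t_3| = 0.000024 < 10^{-3}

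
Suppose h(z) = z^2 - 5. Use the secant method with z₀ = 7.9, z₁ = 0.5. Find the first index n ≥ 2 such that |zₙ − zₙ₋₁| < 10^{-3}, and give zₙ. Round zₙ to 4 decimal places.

h(7.9) = 57.410000, h(0.5) = -4.750000
z₂ = 0.500000 − (-4.750000)·(-7.400000)/(-62.160000) = 1.065476;  |Δ| = 0.565476
h(1.065476) = -3.864760
z₃ = 1.065476 − (-3.864760)·(0.565476)/(0.885240) = 3.534221;  |Δ| = 2.468744
h(3.534221) = 7.490715
z₄ = 3.534221 − 7.490715·(2.468744)/(11.355475) = 1.905697;  |Δ| = 1.628524
h(1.905697) = -1.368319
z₅ = 1.905697 − (-1.368319)·(-1.628524)/(-8.859034) = 2.157230;  |Δ| = 0.251533
h(2.157230) = -0.346359
z₆ = 2.157230 − (-0.346359)·(0.251533)/(1.021961) = 2.242479;  |Δ| = 0.085249
h(2.242479) = 0.028710
z₇ = 2.242479 − 0.028710·(0.085249)/(0.375069) = 2.235953;  |Δ| = 0.006525
h(2.235953) = -0.000514
z₈ = 2.235953 − (-0.000514)·(-0.006525)/(-0.029224) = 2.236068;  |Δ| = 0.000115
|z₈ − z₇| = 0.000115 < 10^{-3}

n = 8, zₙ = 2.2361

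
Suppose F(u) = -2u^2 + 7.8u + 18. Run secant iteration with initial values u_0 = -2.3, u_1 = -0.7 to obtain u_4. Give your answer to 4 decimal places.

F(-2.3) = -10.520000, F(-0.7) = 11.560000
u_2 = -0.700000 − 11.560000·(-0.700000 − (-2.300000)) / (11.560000 − (-10.520000)) = -0.700000 − (18.496000)/(22.080000) = -1.537681
F(-1.537681) = 1.277160
u_3 = -1.537681 − 1.277160·(-1.537681 − (-0.700000)) / (1.277160 − 11.560000) = -1.537681 − (-1.069853)/(-10.282840) = -1.641724
F(-1.641724) = -0.195959
u_4 = -1.641724 − (-0.195959)·(-1.641724 − (-1.537681)) / (-0.195959 − 1.277160) = -1.641724 − (0.020388)/(-1.473119) = -1.627884

-1.6279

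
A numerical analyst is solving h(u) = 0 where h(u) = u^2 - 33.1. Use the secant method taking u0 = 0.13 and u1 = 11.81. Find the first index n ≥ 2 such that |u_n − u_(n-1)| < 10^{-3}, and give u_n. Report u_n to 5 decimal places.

n = 8, u_n = 5.75326

h(0.13) = -33.0831000, h(11.81) = 106.3761000
u2 = 11.8100000 − 106.3761000·(11.6800000)/(139.4592000) = 2.9007789;  |Δ| = 8.9092211
h(2.9007789) = -24.6854818
u3 = 2.9007789 − (-24.6854818)·(-8.9092211)/(-131.0615818) = 4.5788329;  |Δ| = 1.6780540
h(4.5788329) = -12.1342891
u4 = 4.5788329 − (-12.1342891)·(1.6780540)/(12.5511928) = 6.2011483;  |Δ| = 1.6223153
h(6.2011483) = 5.3542399
u5 = 6.2011483 − 5.3542399·(1.6223153)/(17.4885289) = 5.7044647;  |Δ| = 0.4966836
h(5.7044647) = -0.5590828
u6 = 5.7044647 − (-0.5590828)·(-0.4966836)/(-5.9133227) = 5.7514243;  |Δ| = 0.0469596
h(5.7514243) = -0.0211189
u7 = 5.7514243 − (-0.0211189)·(0.0469596)/(0.5379640) = 5.7532678;  |Δ| = 0.0018435
h(5.7532678) = 0.0000900
u8 = 5.7532678 − 0.0000900·(0.0018435)/(0.0212088) = 5.7532599;  |Δ| = 0.0000078
|u8 − u7| = 0.0000078 < 10^{-3}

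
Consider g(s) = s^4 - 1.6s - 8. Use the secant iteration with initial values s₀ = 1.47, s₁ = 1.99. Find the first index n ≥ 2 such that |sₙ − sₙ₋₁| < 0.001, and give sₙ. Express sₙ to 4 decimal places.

n = 5, sₙ = 1.8173

g(1.47) = -5.682511, g(1.99) = 4.498392
s₂ = 1.990000 − 4.498392·(0.520000)/(10.180903) = 1.760240;  |Δ| = 0.229760
g(1.760240) = -1.216023
s₃ = 1.760240 − (-1.216023)·(-0.229760)/(-5.714415) = 1.809133;  |Δ| = 0.048893
g(1.809133) = -0.182336
s₄ = 1.809133 − (-0.182336)·(0.048893)/(1.033686) = 1.817757;  |Δ| = 0.008624
g(1.817757) = 0.009598
s₅ = 1.817757 − 0.009598·(0.008624)/(0.191934) = 1.817326;  |Δ| = 0.000431
|s₅ − s₄| = 0.000431 < 0.001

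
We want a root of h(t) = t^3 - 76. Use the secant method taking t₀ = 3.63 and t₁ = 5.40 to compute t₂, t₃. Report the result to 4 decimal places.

h(3.63) = -28.167853, h(5.40) = 81.464000
t₂ = 5.400000 − 81.464000·(5.400000 − 3.630000) / (81.464000 − (-28.167853)) = 5.400000 − (144.191280)/(109.631853) = 4.084768
h(4.084768) = -7.844281
t₃ = 4.084768 − (-7.844281)·(4.084768 − 5.400000) / (-7.844281 − 81.464000) = 4.084768 − (10.317046)/(-89.308281) = 4.200290

4.0848, 4.2003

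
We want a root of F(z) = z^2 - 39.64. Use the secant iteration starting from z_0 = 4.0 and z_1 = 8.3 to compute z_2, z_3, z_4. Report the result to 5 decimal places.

5.92195, 6.24332, 6.29765

F(4.0) = -23.6400000, F(8.3) = 29.2500000
z_2 = 8.3000000 − 29.2500000·(8.3000000 − 4.0000000) / (29.2500000 − (-23.6400000)) = 8.3000000 − (125.7750000)/(52.8900000) = 5.9219512
F(5.9219512) = -4.5704938
z_3 = 5.9219512 − (-4.5704938)·(5.9219512 − 8.3000000) / (-4.5704938 − 29.2500000) = 5.9219512 − (10.8688571)/(-33.8204938) = 6.2433202
F(6.2433202) = -0.6609531
z_4 = 6.2433202 − (-0.6609531)·(6.2433202 − 5.9219512) / (-0.6609531 − (-4.5704938)) = 6.2433202 − (-0.2124098)/(3.9095407) = 6.2976513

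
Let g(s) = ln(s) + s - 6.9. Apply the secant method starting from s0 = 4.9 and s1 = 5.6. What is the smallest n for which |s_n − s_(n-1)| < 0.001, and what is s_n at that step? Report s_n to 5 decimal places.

n = 4, s_n = 5.24309

g(4.9) = -0.4107648, g(5.6) = 0.4227666
s2 = 5.6000000 − 0.4227666·(0.7000000)/(0.8335314) = 5.2449604;  |Δ| = 0.3550396
g(5.2449604) = 0.0022281
s3 = 5.2449604 − 0.0022281·(-0.3550396)/(-0.4205385) = 5.2430793;  |Δ| = 0.0018811
g(5.2430793) = -0.0000117
s4 = 5.2430793 − (-0.0000117)·(-0.0018811)/(-0.0022398) = 5.2430891;  |Δ| = 0.0000098
|s4 − s3| = 0.0000098 < 0.001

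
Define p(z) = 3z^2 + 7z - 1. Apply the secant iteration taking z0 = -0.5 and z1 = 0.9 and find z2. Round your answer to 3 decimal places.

p(-0.5) = -3.75000, p(0.9) = 7.73000
z2 = 0.90000 − 7.73000·(0.90000 − (-0.50000)) / (7.73000 − (-3.75000)) = 0.90000 − (10.82200)/(11.48000) = -0.04268

-0.043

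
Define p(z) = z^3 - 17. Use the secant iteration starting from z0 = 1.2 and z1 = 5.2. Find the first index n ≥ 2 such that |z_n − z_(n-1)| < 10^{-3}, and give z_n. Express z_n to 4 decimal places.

p(1.2) = -15.272000, p(5.2) = 123.608000
z2 = 5.200000 − 123.608000·(4.000000)/(138.880000) = 1.639862;  |Δ| = 3.560138
p(1.639862) = -12.590171
z3 = 1.639862 − (-12.590171)·(-3.560138)/(-136.198171) = 1.968961;  |Δ| = 0.329100
p(1.968961) = -9.366714
z4 = 1.968961 − (-9.366714)·(0.329100)/(3.223457) = 2.925258;  |Δ| = 0.956297
p(2.925258) = 8.031823
z5 = 2.925258 − 8.031823·(0.956297)/(17.398537) = 2.483795;  |Δ| = 0.441463
p(2.483795) = -1.676875
z6 = 2.483795 − (-1.676875)·(-0.441463)/(-9.708698) = 2.560044;  |Δ| = 0.076249
p(2.560044) = -0.221917
z7 = 2.560044 − (-0.221917)·(0.076249)/(1.454958) = 2.571674;  |Δ| = 0.011630
p(2.571674) = 0.007783
z8 = 2.571674 − 0.007783·(0.011630)/(0.229700) = 2.571280;  |Δ| = 0.000394
|z8 − z7| = 0.000394 < 10^{-3}

n = 8, z_n = 2.5713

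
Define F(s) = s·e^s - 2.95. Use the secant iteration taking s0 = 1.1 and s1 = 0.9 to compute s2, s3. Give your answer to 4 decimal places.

1.0350, 1.0420

F(1.1) = 0.354583, F(0.9) = -0.736357
s2 = 0.900000 − (-0.736357)·(0.900000 − 1.100000) / (-0.736357 − 0.354583) = 0.900000 − (0.147271)/(-1.090940) = 1.034995
F(1.034995) = -0.036394
s3 = 1.034995 − (-0.036394)·(1.034995 − 0.900000) / (-0.036394 − (-0.736357)) = 1.034995 − (-0.004913)/(0.699964) = 1.042014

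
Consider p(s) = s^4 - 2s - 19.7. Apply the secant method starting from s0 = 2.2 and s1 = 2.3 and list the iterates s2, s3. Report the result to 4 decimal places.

p(2.2) = -0.674400, p(2.3) = 3.684100
s2 = 2.300000 − 3.684100·(2.300000 − 2.200000) / (3.684100 − (-0.674400)) = 2.300000 − (0.368410)/(4.358500) = 2.215473
p(2.215473) = -0.039326
s3 = 2.215473 − (-0.039326)·(2.215473 − 2.300000) / (-0.039326 − 3.684100) = 2.215473 − (0.003324)/(-3.723426) = 2.216366

2.2155, 2.2164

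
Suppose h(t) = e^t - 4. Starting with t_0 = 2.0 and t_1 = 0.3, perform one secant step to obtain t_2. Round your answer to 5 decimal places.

1.04600

h(2.0) = 3.3890561, h(0.3) = -2.6501412
t_2 = 0.3000000 − (-2.6501412)·(0.3000000 − 2.0000000) / (-2.6501412 − 3.3890561) = 0.3000000 − (4.5052400)/(-6.0391973) = 1.0459998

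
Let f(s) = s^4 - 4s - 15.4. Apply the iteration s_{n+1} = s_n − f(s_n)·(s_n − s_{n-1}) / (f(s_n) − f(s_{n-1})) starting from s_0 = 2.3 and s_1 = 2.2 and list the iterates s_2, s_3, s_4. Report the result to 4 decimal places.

f(2.3) = 3.384100, f(2.2) = -0.774400
s_2 = 2.200000 − (-0.774400)·(2.200000 − 2.300000) / (-0.774400 − 3.384100) = 2.200000 − (0.077440)/(-4.158500) = 2.218622
f(2.218622) = -0.045608
s_3 = 2.218622 − (-0.045608)·(2.218622 − 2.200000) / (-0.045608 − (-0.774400)) = 2.218622 − (-0.000849)/(0.728792) = 2.219787
f(2.219787) = 0.000677
s_4 = 2.219787 − 0.000677·(2.219787 − 2.218622) / (0.000677 − (-0.045608)) = 2.219787 − (0.000001)/(0.046286) = 2.219770

2.2186, 2.2198, 2.2198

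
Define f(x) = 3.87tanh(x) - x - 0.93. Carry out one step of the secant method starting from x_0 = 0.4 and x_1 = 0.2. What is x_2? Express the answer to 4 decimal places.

0.3446

f(0.4) = 0.140402, f(0.2) = -0.366158
x_2 = 0.200000 − (-0.366158)·(0.200000 − 0.400000) / (-0.366158 − 0.140402) = 0.200000 − (0.073232)/(-0.506560) = 0.344566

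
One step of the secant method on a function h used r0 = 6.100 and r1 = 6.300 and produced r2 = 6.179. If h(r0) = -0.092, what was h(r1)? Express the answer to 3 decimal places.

0.141

The secant line through (6.100, -0.092) and (6.300, h(r1)) crosses zero at r2 = 6.179.
So (6.100, -0.092), (6.300, h(r1)), (6.179, 0) are collinear:
h(r1) = -0.092 · (6.300 − 6.179) / (6.100 − 6.179) = -0.092 · (0.12100)/(-0.07900) = 0.14091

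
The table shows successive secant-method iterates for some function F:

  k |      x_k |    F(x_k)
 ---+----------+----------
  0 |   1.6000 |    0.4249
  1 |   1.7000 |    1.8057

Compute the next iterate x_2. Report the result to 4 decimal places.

x_2 = 1.7000 − 1.8057·(1.7000 − 1.6000) / (1.8057 − 0.4249)
   = 1.7000 − (0.180570)/(1.380800) = 1.569228

1.5692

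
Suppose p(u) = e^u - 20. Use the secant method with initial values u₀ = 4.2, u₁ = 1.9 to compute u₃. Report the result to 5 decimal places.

p(4.2) = 46.6863310, p(1.9) = -13.3141056
u₂ = 1.9000000 − (-13.3141056)·(1.9000000 − 4.2000000) / (-13.3141056 − 46.6863310) = 1.9000000 − (30.6224428)/(-60.0004366) = 2.4103703
p(2.4103703) = -8.8619148
u₃ = 2.4103703 − (-8.8619148)·(2.4103703 − 1.9000000) / (-8.8619148 − (-13.3141056)) = 2.4103703 − (-4.5228584)/(4.4521907) = 3.4262429

3.42624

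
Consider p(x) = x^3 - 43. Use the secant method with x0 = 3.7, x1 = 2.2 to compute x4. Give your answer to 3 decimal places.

p(3.7) = 7.65300, p(2.2) = -32.35200
x2 = 2.20000 − (-32.35200)·(2.20000 − 3.70000) / (-32.35200 − 7.65300) = 2.20000 − (48.52800)/(-40.00500) = 3.41305
p(3.41305) = -3.24174
x3 = 3.41305 − (-3.24174)·(3.41305 − 2.20000) / (-3.24174 − (-32.35200)) = 3.41305 − (-3.93239)/(29.11026) = 3.54813
p(3.54813) = 1.66838
x4 = 3.54813 − 1.66838·(3.54813 − 3.41305) / (1.66838 − (-3.24174)) = 3.54813 − (0.22538)/(4.91013) = 3.50223

3.502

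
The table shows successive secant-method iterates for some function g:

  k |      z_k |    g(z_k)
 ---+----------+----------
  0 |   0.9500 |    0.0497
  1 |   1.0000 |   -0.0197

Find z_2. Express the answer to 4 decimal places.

z_2 = 1.0000 − (-0.0197)·(1.0000 − 0.9500) / (-0.0197 − 0.0497)
   = 1.0000 − (-0.000985)/(-0.069400) = 0.985807

0.9858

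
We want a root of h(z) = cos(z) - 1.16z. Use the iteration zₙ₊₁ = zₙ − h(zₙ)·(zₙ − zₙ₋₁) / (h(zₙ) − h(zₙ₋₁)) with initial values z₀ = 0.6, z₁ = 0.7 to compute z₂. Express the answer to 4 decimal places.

h(0.6) = 0.129336, h(0.7) = -0.047158
z₂ = 0.700000 − (-0.047158)·(0.700000 − 0.600000) / (-0.047158 − 0.129336) = 0.700000 − (-0.004716)/(-0.176493) = 0.673281

0.6733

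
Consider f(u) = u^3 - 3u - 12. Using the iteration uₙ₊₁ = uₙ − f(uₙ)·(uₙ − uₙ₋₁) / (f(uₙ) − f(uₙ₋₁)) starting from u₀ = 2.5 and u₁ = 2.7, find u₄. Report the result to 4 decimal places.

f(2.5) = -3.875000, f(2.7) = -0.417000
u₂ = 2.700000 − (-0.417000)·(2.700000 − 2.500000) / (-0.417000 − (-3.875000)) = 2.700000 − (-0.083400)/(3.458000) = 2.724118
f(2.724118) = 0.042832
u₃ = 2.724118 − 0.042832·(2.724118 − 2.700000) / (0.042832 − (-0.417000)) = 2.724118 − (0.001033)/(0.459832) = 2.721871
f(2.721871) = -0.000400
u₄ = 2.721871 − (-0.000400)·(2.721871 − 2.724118) / (-0.000400 − 0.042832) = 2.721871 − (0.000001)/(-0.043232) = 2.721892

2.7219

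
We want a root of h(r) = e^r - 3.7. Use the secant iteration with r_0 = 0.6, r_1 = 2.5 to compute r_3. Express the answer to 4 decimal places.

1.1271

h(0.6) = -1.877881, h(2.5) = 8.482494
r_2 = 2.500000 − 8.482494·(2.500000 − 0.600000) / (8.482494 − (-1.877881)) = 2.500000 − (16.116739)/(10.360375) = 0.944387
h(0.944387) = -1.128764
r_3 = 0.944387 − (-1.128764)·(0.944387 − 2.500000) / (-1.128764 − 8.482494) = 0.944387 − (1.755921)/(-9.611258) = 1.127081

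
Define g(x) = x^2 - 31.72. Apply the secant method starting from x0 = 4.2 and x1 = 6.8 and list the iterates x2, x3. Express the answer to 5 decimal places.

5.48000, 5.61759

g(4.2) = -14.0800000, g(6.8) = 14.5200000
x2 = 6.8000000 − 14.5200000·(6.8000000 − 4.2000000) / (14.5200000 − (-14.0800000)) = 6.8000000 − (37.7520000)/(28.6000000) = 5.4800000
g(5.4800000) = -1.6896000
x3 = 5.4800000 − (-1.6896000)·(5.4800000 − 6.8000000) / (-1.6896000 − 14.5200000) = 5.4800000 − (2.2302720)/(-16.2096000) = 5.6175896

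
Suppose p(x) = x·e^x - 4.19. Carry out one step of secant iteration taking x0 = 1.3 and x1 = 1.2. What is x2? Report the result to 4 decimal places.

1.2262

p(1.3) = 0.580086, p(1.2) = -0.205860
x2 = 1.200000 − (-0.205860)·(1.200000 − 1.300000) / (-0.205860 − 0.580086) = 1.200000 − (0.020586)/(-0.785945) = 1.226193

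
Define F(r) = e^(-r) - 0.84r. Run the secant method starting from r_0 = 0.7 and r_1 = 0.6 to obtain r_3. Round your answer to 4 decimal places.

0.6325

F(0.7) = -0.091415, F(0.6) = 0.044812
r_2 = 0.600000 − 0.044812·(0.600000 − 0.700000) / (0.044812 − (-0.091415)) = 0.600000 − (-0.004481)/(0.136226) = 0.632895
F(0.632895) = -0.000580
r_3 = 0.632895 − (-0.000580)·(0.632895 − 0.600000) / (-0.000580 − 0.044812) = 0.632895 − (-0.000019)/(-0.045391) = 0.632475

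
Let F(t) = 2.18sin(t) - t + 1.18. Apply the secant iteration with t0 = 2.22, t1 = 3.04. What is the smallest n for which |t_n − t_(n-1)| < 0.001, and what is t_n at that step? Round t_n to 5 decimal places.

n = 5, t_n = 2.49441

F(2.22) = 0.6965127, F(3.04) = -1.6389088
t2 = 3.0400000 − (-1.6389088)·(0.8200000)/(-2.3354215) = 2.4645556;  |Δ| = 0.5754444
F(2.4645556) = 0.0811846
t3 = 2.4645556 − 0.0811846·(-0.5754444)/(1.7200934) = 2.4917153;  |Δ| = 0.0271597
F(2.4917153) = 0.0073781
t4 = 2.4917153 − 0.0073781·(0.0271597)/(-0.0738065) = 2.4944304;  |Δ| = 0.0027150
F(2.4944304) = -0.0000541
t5 = 2.4944304 − (-0.0000541)·(0.0027150)/(-0.0074322) = 2.4944106;  |Δ| = 0.0000198
|t5 − t4| = 0.0000198 < 0.001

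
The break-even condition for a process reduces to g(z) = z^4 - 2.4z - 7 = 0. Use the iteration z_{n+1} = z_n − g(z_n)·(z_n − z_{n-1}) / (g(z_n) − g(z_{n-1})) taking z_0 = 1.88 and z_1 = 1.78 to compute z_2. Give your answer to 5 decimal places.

g(1.88) = 0.9799834, g(1.78) = -1.2332414
z_2 = 1.7800000 − (-1.2332414)·(1.7800000 − 1.8800000) / (-1.2332414 − 0.9799834) = 1.7800000 − (0.1233241)/(-2.2132248) = 1.8357215

1.83572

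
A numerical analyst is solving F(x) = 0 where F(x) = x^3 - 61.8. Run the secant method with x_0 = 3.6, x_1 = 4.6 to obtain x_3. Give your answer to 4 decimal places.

F(3.6) = -15.144000, F(4.6) = 35.536000
x_2 = 4.600000 − 35.536000·(4.600000 − 3.600000) / (35.536000 − (-15.144000)) = 4.600000 − (35.536000)/(50.680000) = 3.898816
F(3.898816) = -2.535005
x_3 = 3.898816 − (-2.535005)·(3.898816 − 4.600000) / (-2.535005 − 35.536000) = 3.898816 − (1.777505)/(-38.071005) = 3.945505

3.9455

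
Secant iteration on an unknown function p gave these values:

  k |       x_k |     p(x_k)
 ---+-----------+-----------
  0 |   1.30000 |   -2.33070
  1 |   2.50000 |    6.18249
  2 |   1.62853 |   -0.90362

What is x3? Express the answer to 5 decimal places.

1.73966

x3 = 1.62853 − (-0.90362)·(1.62853 − 2.50000) / (-0.90362 − 6.18249)
   = 1.62853 − (0.7874777)/(-7.0861100) = 1.7396598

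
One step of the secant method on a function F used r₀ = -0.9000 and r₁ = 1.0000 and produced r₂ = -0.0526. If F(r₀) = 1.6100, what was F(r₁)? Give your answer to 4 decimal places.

-1.9999

The secant line through (-0.9000, 1.6100) and (1.0000, F(r₁)) crosses zero at r₂ = -0.0526.
So (-0.9000, 1.6100), (1.0000, F(r₁)), (-0.0526, 0) are collinear:
F(r₁) = 1.6100 · (1.0000 − (-0.0526)) / (-0.9000 − (-0.0526)) = 1.6100 · (1.052600)/(-0.847400) = -1.999865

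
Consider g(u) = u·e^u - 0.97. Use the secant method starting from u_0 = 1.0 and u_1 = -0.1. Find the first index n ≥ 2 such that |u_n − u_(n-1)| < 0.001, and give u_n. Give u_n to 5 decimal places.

n = 7, u_n = 0.55619

g(1.0) = 1.7482818, g(-0.1) = -1.0604837
u_2 = -0.1000000 − (-1.0604837)·(-1.1000000)/(-2.8087656) = 0.3153184;  |Δ| = 0.4153184
g(0.3153184) = -0.5377944
u_3 = 0.3153184 − (-0.5377944)·(0.4153184)/(0.5226894) = 0.7426390;  |Δ| = 0.4273206
g(0.7426390) = 0.5906365
u_4 = 0.7426390 − 0.5906365·(0.4273206)/(1.1284309) = 0.5189734;  |Δ| = 0.2236656
g(0.5189734) = -0.0979680
u_5 = 0.5189734 − (-0.0979680)·(-0.2236656)/(-0.6886045) = 0.5507944;  |Δ| = 0.0318210
g(0.5507944) = -0.0145752
u_6 = 0.5507944 − (-0.0145752)·(0.0318210)/(0.0833928) = 0.5563560;  |Δ| = 0.0055616
g(0.5563560) = 0.0004544
u_7 = 0.5563560 − 0.0004544·(0.0055616)/(0.0150297) = 0.5561879;  |Δ| = 0.0001682
|u_7 − u_6| = 0.0001682 < 0.001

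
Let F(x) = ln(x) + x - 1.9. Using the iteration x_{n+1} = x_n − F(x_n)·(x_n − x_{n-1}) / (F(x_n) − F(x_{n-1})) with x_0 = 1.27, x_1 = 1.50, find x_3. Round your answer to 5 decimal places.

1.49672

F(1.27) = -0.3909831, F(1.50) = 0.0054651
x_2 = 1.5000000 − 0.0054651·(1.5000000 − 1.2700000) / (0.0054651 − (-0.3909831)) = 1.5000000 − (0.0012570)/(0.3964482) = 1.4968294
F(1.4968294) = 0.0001786
x_3 = 1.4968294 − 0.0001786·(1.4968294 − 1.5000000) / (0.0001786 − 0.0054651) = 1.4968294 − (-0.0000006)/(-0.0052866) = 1.4967223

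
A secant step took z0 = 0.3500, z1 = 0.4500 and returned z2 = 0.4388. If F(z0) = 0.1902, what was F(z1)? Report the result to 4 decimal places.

The secant line through (0.3500, 0.1902) and (0.4500, F(z1)) crosses zero at z2 = 0.4388.
So (0.3500, 0.1902), (0.4500, F(z1)), (0.4388, 0) are collinear:
F(z1) = 0.1902 · (0.4500 − 0.4388) / (0.3500 − 0.4388) = 0.1902 · (0.011200)/(-0.088800) = -0.023989

-0.0240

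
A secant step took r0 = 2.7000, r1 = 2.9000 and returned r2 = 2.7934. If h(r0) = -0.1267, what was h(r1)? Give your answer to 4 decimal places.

The secant line through (2.7000, -0.1267) and (2.9000, h(r1)) crosses zero at r2 = 2.7934.
So (2.7000, -0.1267), (2.9000, h(r1)), (2.7934, 0) are collinear:
h(r1) = -0.1267 · (2.9000 − 2.7934) / (2.7000 − 2.7934) = -0.1267 · (0.106600)/(-0.093400) = 0.144606

0.1446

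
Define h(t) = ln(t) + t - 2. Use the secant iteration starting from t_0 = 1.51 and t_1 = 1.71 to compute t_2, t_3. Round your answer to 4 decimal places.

1.5580, 1.5571

h(1.51) = -0.077890, h(1.71) = 0.246493
t_2 = 1.710000 − 0.246493·(1.710000 − 1.510000) / (0.246493 − (-0.077890)) = 1.710000 − (0.049299)/(0.324384) = 1.558024
h(1.558024) = 0.001442
t_3 = 1.558024 − 0.001442·(1.558024 − 1.710000) / (0.001442 − 0.246493) = 1.558024 − (-0.000219)/(-0.245052) = 1.557129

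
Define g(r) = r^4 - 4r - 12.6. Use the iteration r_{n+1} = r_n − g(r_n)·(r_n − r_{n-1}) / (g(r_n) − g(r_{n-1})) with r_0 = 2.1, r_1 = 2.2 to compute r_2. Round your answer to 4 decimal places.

2.1434

g(2.1) = -1.551900, g(2.2) = 2.025600
r_2 = 2.200000 − 2.025600·(2.200000 − 2.100000) / (2.025600 − (-1.551900)) = 2.200000 − (0.202560)/(3.577500) = 2.143379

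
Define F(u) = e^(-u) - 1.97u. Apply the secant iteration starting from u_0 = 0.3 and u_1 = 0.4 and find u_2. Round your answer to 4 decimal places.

F(0.3) = 0.149818, F(0.4) = -0.117680
u_2 = 0.400000 − (-0.117680)·(0.400000 − 0.300000) / (-0.117680 − 0.149818) = 0.400000 − (-0.011768)/(-0.267498) = 0.356007

0.3560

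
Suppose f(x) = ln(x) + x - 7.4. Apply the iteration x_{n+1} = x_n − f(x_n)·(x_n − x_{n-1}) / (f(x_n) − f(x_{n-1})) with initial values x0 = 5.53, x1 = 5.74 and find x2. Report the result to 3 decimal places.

f(5.53) = -0.15981, f(5.74) = 0.08746
x2 = 5.74000 − 0.08746·(5.74000 − 5.53000) / (0.08746 − (-0.15981)) = 5.74000 − (0.01837)/(0.24727) = 5.66572

5.666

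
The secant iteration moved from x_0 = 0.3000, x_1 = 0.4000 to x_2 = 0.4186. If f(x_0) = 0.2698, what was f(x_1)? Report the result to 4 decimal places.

The secant line through (0.3000, 0.2698) and (0.4000, f(x_1)) crosses zero at x_2 = 0.4186.
So (0.3000, 0.2698), (0.4000, f(x_1)), (0.4186, 0) are collinear:
f(x_1) = 0.2698 · (0.4000 − 0.4186) / (0.3000 − 0.4186) = 0.2698 · (-0.018600)/(-0.118600) = 0.042313

0.0423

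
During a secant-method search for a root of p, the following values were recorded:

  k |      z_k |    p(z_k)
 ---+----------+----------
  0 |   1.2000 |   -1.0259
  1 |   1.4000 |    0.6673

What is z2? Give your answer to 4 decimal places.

1.3212

z2 = 1.4000 − 0.6673·(1.4000 − 1.2000) / (0.6673 − (-1.0259))
   = 1.4000 − (0.133460)/(1.693200) = 1.321179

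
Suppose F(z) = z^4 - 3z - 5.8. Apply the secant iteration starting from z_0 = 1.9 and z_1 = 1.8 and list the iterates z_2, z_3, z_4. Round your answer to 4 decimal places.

1.8314, 1.8335, 1.8335

F(1.9) = 1.532100, F(1.8) = -0.702400
z_2 = 1.800000 − (-0.702400)·(1.800000 − 1.900000) / (-0.702400 − 1.532100) = 1.800000 − (0.070240)/(-2.234500) = 1.831434
F(1.831434) = -0.043969
z_3 = 1.831434 − (-0.043969)·(1.831434 − 1.800000) / (-0.043969 − (-0.702400)) = 1.831434 − (-0.001382)/(0.658431) = 1.833533
F(1.833533) = 0.001402
z_4 = 1.833533 − 0.001402·(1.833533 − 1.831434) / (0.001402 − (-0.043969)) = 1.833533 − (0.000003)/(0.045371) = 1.833469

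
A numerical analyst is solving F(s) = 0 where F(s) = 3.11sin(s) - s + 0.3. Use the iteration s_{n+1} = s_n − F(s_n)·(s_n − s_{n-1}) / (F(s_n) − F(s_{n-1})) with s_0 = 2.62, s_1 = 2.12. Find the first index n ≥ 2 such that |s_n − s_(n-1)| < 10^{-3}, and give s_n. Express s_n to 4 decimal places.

n = 5, s_n = 2.4002

F(2.62) = -0.770406, F(2.12) = 0.832645
s_2 = 2.120000 − 0.832645·(-0.500000)/(1.603051) = 2.379706;  |Δ| = 0.259706
F(2.379706) = 0.067088
s_3 = 2.379706 − 0.067088·(0.259706)/(-0.765557) = 2.402465;  |Δ| = 0.022759
F(2.402465) = -0.007434
s_4 = 2.402465 − (-0.007434)·(0.022759)/(-0.074522) = 2.400195;  |Δ| = 0.002270
F(2.400195) = 0.000049
s_5 = 2.400195 − 0.000049·(-0.002270)/(0.007483) = 2.400210;  |Δ| = 0.000015
|s_5 − s_4| = 0.000015 < 10^{-3}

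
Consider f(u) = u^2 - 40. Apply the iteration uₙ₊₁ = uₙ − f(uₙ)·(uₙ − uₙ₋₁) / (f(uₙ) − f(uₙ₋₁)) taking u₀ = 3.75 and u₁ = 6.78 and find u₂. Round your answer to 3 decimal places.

f(3.75) = -25.93750, f(6.78) = 5.96840
u₂ = 6.78000 − 5.96840·(6.78000 − 3.75000) / (5.96840 − (-25.93750)) = 6.78000 − (18.08425)/(31.90590) = 6.21320

6.213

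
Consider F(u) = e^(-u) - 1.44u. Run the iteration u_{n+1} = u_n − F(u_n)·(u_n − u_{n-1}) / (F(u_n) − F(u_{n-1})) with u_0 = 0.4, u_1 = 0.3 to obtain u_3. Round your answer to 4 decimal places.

0.4450

F(0.4) = 0.094320, F(0.3) = 0.308818
u_2 = 0.300000 − 0.308818·(0.300000 − 0.400000) / (0.308818 − 0.094320) = 0.300000 − (-0.030882)/(0.214498) = 0.443972
F(0.443972) = 0.002163
u_3 = 0.443972 − 0.002163·(0.443972 − 0.300000) / (0.002163 − 0.308818) = 0.443972 − (0.000311)/(-0.306655) = 0.444988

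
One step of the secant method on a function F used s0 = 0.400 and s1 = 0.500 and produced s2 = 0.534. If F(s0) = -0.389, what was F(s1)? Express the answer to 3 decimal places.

The secant line through (0.400, -0.389) and (0.500, F(s1)) crosses zero at s2 = 0.534.
So (0.400, -0.389), (0.500, F(s1)), (0.534, 0) are collinear:
F(s1) = -0.389 · (0.500 − 0.534) / (0.400 − 0.534) = -0.389 · (-0.03400)/(-0.13400) = -0.09870

-0.099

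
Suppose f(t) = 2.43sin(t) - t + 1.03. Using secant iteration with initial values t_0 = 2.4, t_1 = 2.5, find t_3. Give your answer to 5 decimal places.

2.49466

f(2.4) = 0.2713755, f(2.5) = -0.0157127
t_2 = 2.5000000 − (-0.0157127)·(2.5000000 − 2.4000000) / (-0.0157127 − 0.2713755) = 2.5000000 − (-0.0015713)/(-0.2870882) = 2.4945269
f(2.4945269) = 0.0003936
t_3 = 2.4945269 − 0.0003936·(2.4945269 − 2.5000000) / (0.0003936 − (-0.0157127)) = 2.4945269 − (-0.0000022)/(0.0161062) = 2.4946606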